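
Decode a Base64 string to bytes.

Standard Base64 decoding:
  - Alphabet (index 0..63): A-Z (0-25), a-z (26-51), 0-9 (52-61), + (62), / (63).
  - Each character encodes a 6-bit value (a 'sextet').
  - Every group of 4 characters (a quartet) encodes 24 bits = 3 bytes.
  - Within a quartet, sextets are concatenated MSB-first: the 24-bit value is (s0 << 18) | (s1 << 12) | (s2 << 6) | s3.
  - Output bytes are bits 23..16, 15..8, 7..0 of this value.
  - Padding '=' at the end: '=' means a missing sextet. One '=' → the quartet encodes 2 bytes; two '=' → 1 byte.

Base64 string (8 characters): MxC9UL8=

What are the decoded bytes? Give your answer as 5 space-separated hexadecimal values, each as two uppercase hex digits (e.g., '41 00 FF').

After char 0 ('M'=12): chars_in_quartet=1 acc=0xC bytes_emitted=0
After char 1 ('x'=49): chars_in_quartet=2 acc=0x331 bytes_emitted=0
After char 2 ('C'=2): chars_in_quartet=3 acc=0xCC42 bytes_emitted=0
After char 3 ('9'=61): chars_in_quartet=4 acc=0x3310BD -> emit 33 10 BD, reset; bytes_emitted=3
After char 4 ('U'=20): chars_in_quartet=1 acc=0x14 bytes_emitted=3
After char 5 ('L'=11): chars_in_quartet=2 acc=0x50B bytes_emitted=3
After char 6 ('8'=60): chars_in_quartet=3 acc=0x142FC bytes_emitted=3
Padding '=': partial quartet acc=0x142FC -> emit 50 BF; bytes_emitted=5

Answer: 33 10 BD 50 BF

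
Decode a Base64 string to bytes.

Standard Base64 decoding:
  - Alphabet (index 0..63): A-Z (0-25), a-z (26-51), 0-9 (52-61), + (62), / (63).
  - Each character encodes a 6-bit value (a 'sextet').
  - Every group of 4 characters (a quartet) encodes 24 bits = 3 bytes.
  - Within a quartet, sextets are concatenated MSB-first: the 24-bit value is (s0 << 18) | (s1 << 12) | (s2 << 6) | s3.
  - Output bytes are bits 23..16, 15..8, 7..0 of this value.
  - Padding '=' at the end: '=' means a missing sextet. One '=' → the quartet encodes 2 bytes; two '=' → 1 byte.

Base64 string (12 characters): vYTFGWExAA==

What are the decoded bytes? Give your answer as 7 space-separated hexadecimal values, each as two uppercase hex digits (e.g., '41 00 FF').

Answer: BD 84 C5 19 61 31 00

Derivation:
After char 0 ('v'=47): chars_in_quartet=1 acc=0x2F bytes_emitted=0
After char 1 ('Y'=24): chars_in_quartet=2 acc=0xBD8 bytes_emitted=0
After char 2 ('T'=19): chars_in_quartet=3 acc=0x2F613 bytes_emitted=0
After char 3 ('F'=5): chars_in_quartet=4 acc=0xBD84C5 -> emit BD 84 C5, reset; bytes_emitted=3
After char 4 ('G'=6): chars_in_quartet=1 acc=0x6 bytes_emitted=3
After char 5 ('W'=22): chars_in_quartet=2 acc=0x196 bytes_emitted=3
After char 6 ('E'=4): chars_in_quartet=3 acc=0x6584 bytes_emitted=3
After char 7 ('x'=49): chars_in_quartet=4 acc=0x196131 -> emit 19 61 31, reset; bytes_emitted=6
After char 8 ('A'=0): chars_in_quartet=1 acc=0x0 bytes_emitted=6
After char 9 ('A'=0): chars_in_quartet=2 acc=0x0 bytes_emitted=6
Padding '==': partial quartet acc=0x0 -> emit 00; bytes_emitted=7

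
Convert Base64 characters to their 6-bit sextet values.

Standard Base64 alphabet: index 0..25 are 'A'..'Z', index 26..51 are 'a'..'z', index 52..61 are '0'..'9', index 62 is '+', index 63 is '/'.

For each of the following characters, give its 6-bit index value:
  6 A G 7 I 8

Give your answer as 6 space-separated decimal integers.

Answer: 58 0 6 59 8 60

Derivation:
'6': 0..9 range, 52 + ord('6') − ord('0') = 58
'A': A..Z range, ord('A') − ord('A') = 0
'G': A..Z range, ord('G') − ord('A') = 6
'7': 0..9 range, 52 + ord('7') − ord('0') = 59
'I': A..Z range, ord('I') − ord('A') = 8
'8': 0..9 range, 52 + ord('8') − ord('0') = 60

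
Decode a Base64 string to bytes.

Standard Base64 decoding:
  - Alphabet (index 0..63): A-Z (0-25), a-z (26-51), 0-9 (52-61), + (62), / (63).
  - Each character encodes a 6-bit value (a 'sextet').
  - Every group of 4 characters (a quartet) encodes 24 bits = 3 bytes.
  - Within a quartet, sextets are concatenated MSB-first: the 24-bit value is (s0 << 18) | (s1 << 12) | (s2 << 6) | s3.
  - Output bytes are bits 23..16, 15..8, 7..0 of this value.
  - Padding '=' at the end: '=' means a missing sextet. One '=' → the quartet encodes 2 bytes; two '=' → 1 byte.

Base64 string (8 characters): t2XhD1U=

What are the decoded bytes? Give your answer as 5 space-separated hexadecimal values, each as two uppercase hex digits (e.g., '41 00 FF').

Answer: B7 65 E1 0F 55

Derivation:
After char 0 ('t'=45): chars_in_quartet=1 acc=0x2D bytes_emitted=0
After char 1 ('2'=54): chars_in_quartet=2 acc=0xB76 bytes_emitted=0
After char 2 ('X'=23): chars_in_quartet=3 acc=0x2DD97 bytes_emitted=0
After char 3 ('h'=33): chars_in_quartet=4 acc=0xB765E1 -> emit B7 65 E1, reset; bytes_emitted=3
After char 4 ('D'=3): chars_in_quartet=1 acc=0x3 bytes_emitted=3
After char 5 ('1'=53): chars_in_quartet=2 acc=0xF5 bytes_emitted=3
After char 6 ('U'=20): chars_in_quartet=3 acc=0x3D54 bytes_emitted=3
Padding '=': partial quartet acc=0x3D54 -> emit 0F 55; bytes_emitted=5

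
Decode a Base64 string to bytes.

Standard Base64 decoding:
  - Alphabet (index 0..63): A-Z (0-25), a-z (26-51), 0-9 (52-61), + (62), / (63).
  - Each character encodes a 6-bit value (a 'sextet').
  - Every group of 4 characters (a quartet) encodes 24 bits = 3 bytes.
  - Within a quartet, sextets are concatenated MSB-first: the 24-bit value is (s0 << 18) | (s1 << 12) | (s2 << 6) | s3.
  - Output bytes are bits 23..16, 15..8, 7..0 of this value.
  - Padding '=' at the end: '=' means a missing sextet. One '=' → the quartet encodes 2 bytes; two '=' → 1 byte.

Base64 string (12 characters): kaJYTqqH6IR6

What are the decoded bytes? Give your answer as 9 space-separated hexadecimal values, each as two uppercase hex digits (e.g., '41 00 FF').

After char 0 ('k'=36): chars_in_quartet=1 acc=0x24 bytes_emitted=0
After char 1 ('a'=26): chars_in_quartet=2 acc=0x91A bytes_emitted=0
After char 2 ('J'=9): chars_in_quartet=3 acc=0x24689 bytes_emitted=0
After char 3 ('Y'=24): chars_in_quartet=4 acc=0x91A258 -> emit 91 A2 58, reset; bytes_emitted=3
After char 4 ('T'=19): chars_in_quartet=1 acc=0x13 bytes_emitted=3
After char 5 ('q'=42): chars_in_quartet=2 acc=0x4EA bytes_emitted=3
After char 6 ('q'=42): chars_in_quartet=3 acc=0x13AAA bytes_emitted=3
After char 7 ('H'=7): chars_in_quartet=4 acc=0x4EAA87 -> emit 4E AA 87, reset; bytes_emitted=6
After char 8 ('6'=58): chars_in_quartet=1 acc=0x3A bytes_emitted=6
After char 9 ('I'=8): chars_in_quartet=2 acc=0xE88 bytes_emitted=6
After char 10 ('R'=17): chars_in_quartet=3 acc=0x3A211 bytes_emitted=6
After char 11 ('6'=58): chars_in_quartet=4 acc=0xE8847A -> emit E8 84 7A, reset; bytes_emitted=9

Answer: 91 A2 58 4E AA 87 E8 84 7A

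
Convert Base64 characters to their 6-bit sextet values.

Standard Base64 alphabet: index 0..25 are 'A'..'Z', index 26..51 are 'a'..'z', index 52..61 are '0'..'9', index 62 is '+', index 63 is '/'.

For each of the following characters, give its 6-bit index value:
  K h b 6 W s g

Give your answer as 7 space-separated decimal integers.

Answer: 10 33 27 58 22 44 32

Derivation:
'K': A..Z range, ord('K') − ord('A') = 10
'h': a..z range, 26 + ord('h') − ord('a') = 33
'b': a..z range, 26 + ord('b') − ord('a') = 27
'6': 0..9 range, 52 + ord('6') − ord('0') = 58
'W': A..Z range, ord('W') − ord('A') = 22
's': a..z range, 26 + ord('s') − ord('a') = 44
'g': a..z range, 26 + ord('g') − ord('a') = 32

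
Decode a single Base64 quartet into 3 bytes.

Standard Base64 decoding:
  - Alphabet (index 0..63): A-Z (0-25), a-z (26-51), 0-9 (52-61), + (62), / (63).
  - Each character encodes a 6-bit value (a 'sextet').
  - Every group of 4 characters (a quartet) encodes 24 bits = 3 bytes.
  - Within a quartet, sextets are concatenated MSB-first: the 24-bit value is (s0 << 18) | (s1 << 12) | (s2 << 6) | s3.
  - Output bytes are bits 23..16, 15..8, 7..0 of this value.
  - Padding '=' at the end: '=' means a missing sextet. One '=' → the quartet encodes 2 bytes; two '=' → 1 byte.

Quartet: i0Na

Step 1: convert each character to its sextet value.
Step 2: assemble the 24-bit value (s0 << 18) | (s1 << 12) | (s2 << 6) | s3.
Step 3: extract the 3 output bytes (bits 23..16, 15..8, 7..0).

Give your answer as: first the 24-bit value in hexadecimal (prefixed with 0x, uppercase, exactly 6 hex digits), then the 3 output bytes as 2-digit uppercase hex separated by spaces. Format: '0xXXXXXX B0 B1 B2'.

Answer: 0x8B435A 8B 43 5A

Derivation:
Sextets: i=34, 0=52, N=13, a=26
24-bit: (34<<18) | (52<<12) | (13<<6) | 26
      = 0x880000 | 0x034000 | 0x000340 | 0x00001A
      = 0x8B435A
Bytes: (v>>16)&0xFF=8B, (v>>8)&0xFF=43, v&0xFF=5A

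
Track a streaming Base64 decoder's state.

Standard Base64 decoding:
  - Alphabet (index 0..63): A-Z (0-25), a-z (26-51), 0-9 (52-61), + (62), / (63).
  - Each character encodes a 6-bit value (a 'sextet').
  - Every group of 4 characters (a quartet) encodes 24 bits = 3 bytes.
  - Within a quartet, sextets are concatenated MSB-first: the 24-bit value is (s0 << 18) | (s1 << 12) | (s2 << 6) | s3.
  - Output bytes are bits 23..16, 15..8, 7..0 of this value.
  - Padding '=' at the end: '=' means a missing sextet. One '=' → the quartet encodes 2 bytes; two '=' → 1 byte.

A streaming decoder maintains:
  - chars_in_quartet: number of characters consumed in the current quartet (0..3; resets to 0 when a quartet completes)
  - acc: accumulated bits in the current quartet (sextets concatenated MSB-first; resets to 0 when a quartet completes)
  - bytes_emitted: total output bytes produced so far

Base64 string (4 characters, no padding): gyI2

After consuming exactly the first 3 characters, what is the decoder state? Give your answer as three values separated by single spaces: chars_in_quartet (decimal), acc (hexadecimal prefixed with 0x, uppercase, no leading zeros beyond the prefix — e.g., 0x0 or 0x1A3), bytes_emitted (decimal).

Answer: 3 0x20C88 0

Derivation:
After char 0 ('g'=32): chars_in_quartet=1 acc=0x20 bytes_emitted=0
After char 1 ('y'=50): chars_in_quartet=2 acc=0x832 bytes_emitted=0
After char 2 ('I'=8): chars_in_quartet=3 acc=0x20C88 bytes_emitted=0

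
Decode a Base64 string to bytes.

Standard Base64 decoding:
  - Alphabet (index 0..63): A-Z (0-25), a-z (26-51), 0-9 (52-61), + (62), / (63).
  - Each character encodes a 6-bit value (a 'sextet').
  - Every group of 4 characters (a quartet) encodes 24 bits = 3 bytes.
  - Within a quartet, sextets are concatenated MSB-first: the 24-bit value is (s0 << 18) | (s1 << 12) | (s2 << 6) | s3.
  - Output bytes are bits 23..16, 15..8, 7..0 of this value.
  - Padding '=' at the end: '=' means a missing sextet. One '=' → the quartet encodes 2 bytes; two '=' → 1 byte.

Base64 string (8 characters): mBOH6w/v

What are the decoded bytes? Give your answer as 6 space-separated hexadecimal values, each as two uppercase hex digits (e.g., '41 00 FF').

After char 0 ('m'=38): chars_in_quartet=1 acc=0x26 bytes_emitted=0
After char 1 ('B'=1): chars_in_quartet=2 acc=0x981 bytes_emitted=0
After char 2 ('O'=14): chars_in_quartet=3 acc=0x2604E bytes_emitted=0
After char 3 ('H'=7): chars_in_quartet=4 acc=0x981387 -> emit 98 13 87, reset; bytes_emitted=3
After char 4 ('6'=58): chars_in_quartet=1 acc=0x3A bytes_emitted=3
After char 5 ('w'=48): chars_in_quartet=2 acc=0xEB0 bytes_emitted=3
After char 6 ('/'=63): chars_in_quartet=3 acc=0x3AC3F bytes_emitted=3
After char 7 ('v'=47): chars_in_quartet=4 acc=0xEB0FEF -> emit EB 0F EF, reset; bytes_emitted=6

Answer: 98 13 87 EB 0F EF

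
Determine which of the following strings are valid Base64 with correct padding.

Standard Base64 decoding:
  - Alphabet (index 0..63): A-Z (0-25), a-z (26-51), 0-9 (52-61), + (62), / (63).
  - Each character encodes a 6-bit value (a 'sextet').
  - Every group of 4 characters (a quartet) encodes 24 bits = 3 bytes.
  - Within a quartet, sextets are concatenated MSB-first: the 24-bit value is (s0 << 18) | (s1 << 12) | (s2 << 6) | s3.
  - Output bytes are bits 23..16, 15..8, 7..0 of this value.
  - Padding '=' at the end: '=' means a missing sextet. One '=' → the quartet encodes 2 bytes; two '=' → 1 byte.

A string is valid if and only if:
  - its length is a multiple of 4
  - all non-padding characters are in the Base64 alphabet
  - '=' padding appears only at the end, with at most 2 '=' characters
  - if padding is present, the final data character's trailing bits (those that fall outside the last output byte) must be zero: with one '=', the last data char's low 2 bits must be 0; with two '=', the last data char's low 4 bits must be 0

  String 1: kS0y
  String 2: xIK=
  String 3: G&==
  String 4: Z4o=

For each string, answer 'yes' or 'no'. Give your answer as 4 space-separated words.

Answer: yes no no yes

Derivation:
String 1: 'kS0y' → valid
String 2: 'xIK=' → invalid (bad trailing bits)
String 3: 'G&==' → invalid (bad char(s): ['&'])
String 4: 'Z4o=' → valid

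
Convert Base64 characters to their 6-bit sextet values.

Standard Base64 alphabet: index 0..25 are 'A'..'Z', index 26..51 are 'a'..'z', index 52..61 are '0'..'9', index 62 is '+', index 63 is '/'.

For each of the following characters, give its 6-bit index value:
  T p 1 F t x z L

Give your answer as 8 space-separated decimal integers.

'T': A..Z range, ord('T') − ord('A') = 19
'p': a..z range, 26 + ord('p') − ord('a') = 41
'1': 0..9 range, 52 + ord('1') − ord('0') = 53
'F': A..Z range, ord('F') − ord('A') = 5
't': a..z range, 26 + ord('t') − ord('a') = 45
'x': a..z range, 26 + ord('x') − ord('a') = 49
'z': a..z range, 26 + ord('z') − ord('a') = 51
'L': A..Z range, ord('L') − ord('A') = 11

Answer: 19 41 53 5 45 49 51 11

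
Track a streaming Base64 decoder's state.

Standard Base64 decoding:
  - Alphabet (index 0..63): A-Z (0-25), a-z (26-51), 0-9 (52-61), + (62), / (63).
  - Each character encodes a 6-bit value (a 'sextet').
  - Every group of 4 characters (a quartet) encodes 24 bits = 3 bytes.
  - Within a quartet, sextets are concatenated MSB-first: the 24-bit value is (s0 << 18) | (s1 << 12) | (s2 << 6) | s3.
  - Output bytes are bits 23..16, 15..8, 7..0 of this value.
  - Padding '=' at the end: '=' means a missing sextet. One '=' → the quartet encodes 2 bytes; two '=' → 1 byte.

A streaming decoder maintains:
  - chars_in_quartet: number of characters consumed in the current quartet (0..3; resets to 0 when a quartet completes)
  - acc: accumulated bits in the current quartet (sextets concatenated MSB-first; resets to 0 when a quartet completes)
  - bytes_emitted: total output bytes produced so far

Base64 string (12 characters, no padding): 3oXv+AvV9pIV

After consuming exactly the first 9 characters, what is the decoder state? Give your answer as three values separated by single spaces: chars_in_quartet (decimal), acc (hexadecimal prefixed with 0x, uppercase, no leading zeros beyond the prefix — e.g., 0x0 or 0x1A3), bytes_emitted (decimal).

Answer: 1 0x3D 6

Derivation:
After char 0 ('3'=55): chars_in_quartet=1 acc=0x37 bytes_emitted=0
After char 1 ('o'=40): chars_in_quartet=2 acc=0xDE8 bytes_emitted=0
After char 2 ('X'=23): chars_in_quartet=3 acc=0x37A17 bytes_emitted=0
After char 3 ('v'=47): chars_in_quartet=4 acc=0xDE85EF -> emit DE 85 EF, reset; bytes_emitted=3
After char 4 ('+'=62): chars_in_quartet=1 acc=0x3E bytes_emitted=3
After char 5 ('A'=0): chars_in_quartet=2 acc=0xF80 bytes_emitted=3
After char 6 ('v'=47): chars_in_quartet=3 acc=0x3E02F bytes_emitted=3
After char 7 ('V'=21): chars_in_quartet=4 acc=0xF80BD5 -> emit F8 0B D5, reset; bytes_emitted=6
After char 8 ('9'=61): chars_in_quartet=1 acc=0x3D bytes_emitted=6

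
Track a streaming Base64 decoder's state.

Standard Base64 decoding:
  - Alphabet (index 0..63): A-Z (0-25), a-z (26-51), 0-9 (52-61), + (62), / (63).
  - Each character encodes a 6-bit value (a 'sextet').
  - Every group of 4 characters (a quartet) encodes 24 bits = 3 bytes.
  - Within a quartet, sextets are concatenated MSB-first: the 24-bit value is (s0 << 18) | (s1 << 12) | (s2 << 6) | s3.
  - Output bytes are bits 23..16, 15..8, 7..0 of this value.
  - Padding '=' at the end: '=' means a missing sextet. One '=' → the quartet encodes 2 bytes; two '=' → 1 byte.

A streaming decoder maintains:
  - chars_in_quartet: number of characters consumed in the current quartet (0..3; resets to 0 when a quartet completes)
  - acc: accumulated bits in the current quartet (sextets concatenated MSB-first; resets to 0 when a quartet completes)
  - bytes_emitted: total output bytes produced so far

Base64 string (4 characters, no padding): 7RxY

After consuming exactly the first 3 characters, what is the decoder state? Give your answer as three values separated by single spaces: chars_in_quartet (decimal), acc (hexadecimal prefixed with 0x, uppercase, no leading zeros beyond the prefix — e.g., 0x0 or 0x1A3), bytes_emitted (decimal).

Answer: 3 0x3B471 0

Derivation:
After char 0 ('7'=59): chars_in_quartet=1 acc=0x3B bytes_emitted=0
After char 1 ('R'=17): chars_in_quartet=2 acc=0xED1 bytes_emitted=0
After char 2 ('x'=49): chars_in_quartet=3 acc=0x3B471 bytes_emitted=0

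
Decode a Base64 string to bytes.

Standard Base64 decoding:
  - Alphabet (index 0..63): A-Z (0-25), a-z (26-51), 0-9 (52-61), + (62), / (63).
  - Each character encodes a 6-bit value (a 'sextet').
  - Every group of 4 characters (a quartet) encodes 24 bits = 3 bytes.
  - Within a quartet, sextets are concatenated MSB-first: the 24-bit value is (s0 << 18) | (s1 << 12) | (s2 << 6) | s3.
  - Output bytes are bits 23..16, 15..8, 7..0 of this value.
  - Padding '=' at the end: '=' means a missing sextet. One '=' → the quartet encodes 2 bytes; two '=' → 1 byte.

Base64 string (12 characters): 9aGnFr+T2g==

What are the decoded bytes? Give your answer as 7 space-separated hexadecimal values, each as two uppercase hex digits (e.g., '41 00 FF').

Answer: F5 A1 A7 16 BF 93 DA

Derivation:
After char 0 ('9'=61): chars_in_quartet=1 acc=0x3D bytes_emitted=0
After char 1 ('a'=26): chars_in_quartet=2 acc=0xF5A bytes_emitted=0
After char 2 ('G'=6): chars_in_quartet=3 acc=0x3D686 bytes_emitted=0
After char 3 ('n'=39): chars_in_quartet=4 acc=0xF5A1A7 -> emit F5 A1 A7, reset; bytes_emitted=3
After char 4 ('F'=5): chars_in_quartet=1 acc=0x5 bytes_emitted=3
After char 5 ('r'=43): chars_in_quartet=2 acc=0x16B bytes_emitted=3
After char 6 ('+'=62): chars_in_quartet=3 acc=0x5AFE bytes_emitted=3
After char 7 ('T'=19): chars_in_quartet=4 acc=0x16BF93 -> emit 16 BF 93, reset; bytes_emitted=6
After char 8 ('2'=54): chars_in_quartet=1 acc=0x36 bytes_emitted=6
After char 9 ('g'=32): chars_in_quartet=2 acc=0xDA0 bytes_emitted=6
Padding '==': partial quartet acc=0xDA0 -> emit DA; bytes_emitted=7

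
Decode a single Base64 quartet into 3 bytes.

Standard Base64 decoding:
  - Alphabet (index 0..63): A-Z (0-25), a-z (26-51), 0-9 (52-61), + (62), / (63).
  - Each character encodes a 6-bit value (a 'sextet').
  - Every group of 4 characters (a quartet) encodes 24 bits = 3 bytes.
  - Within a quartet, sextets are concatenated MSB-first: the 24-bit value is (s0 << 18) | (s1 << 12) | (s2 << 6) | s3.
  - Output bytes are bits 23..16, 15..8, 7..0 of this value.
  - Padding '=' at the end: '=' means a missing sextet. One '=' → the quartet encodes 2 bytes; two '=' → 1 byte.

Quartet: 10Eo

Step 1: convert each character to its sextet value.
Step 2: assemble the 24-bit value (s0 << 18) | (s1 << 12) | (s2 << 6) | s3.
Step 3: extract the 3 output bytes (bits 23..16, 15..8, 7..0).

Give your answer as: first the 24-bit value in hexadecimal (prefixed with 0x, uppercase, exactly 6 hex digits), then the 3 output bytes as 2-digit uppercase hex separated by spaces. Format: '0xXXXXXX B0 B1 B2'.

Sextets: 1=53, 0=52, E=4, o=40
24-bit: (53<<18) | (52<<12) | (4<<6) | 40
      = 0xD40000 | 0x034000 | 0x000100 | 0x000028
      = 0xD74128
Bytes: (v>>16)&0xFF=D7, (v>>8)&0xFF=41, v&0xFF=28

Answer: 0xD74128 D7 41 28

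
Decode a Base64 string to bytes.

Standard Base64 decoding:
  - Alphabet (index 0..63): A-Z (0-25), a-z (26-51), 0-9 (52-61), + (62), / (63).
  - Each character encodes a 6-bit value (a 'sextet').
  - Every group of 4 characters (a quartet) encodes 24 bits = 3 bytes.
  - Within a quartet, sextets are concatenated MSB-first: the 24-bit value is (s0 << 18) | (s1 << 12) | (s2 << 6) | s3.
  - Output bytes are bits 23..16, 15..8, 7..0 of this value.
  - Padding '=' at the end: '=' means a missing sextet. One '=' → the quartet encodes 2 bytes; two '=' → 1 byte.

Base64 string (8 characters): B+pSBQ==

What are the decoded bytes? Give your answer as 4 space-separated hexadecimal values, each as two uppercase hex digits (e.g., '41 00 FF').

After char 0 ('B'=1): chars_in_quartet=1 acc=0x1 bytes_emitted=0
After char 1 ('+'=62): chars_in_quartet=2 acc=0x7E bytes_emitted=0
After char 2 ('p'=41): chars_in_quartet=3 acc=0x1FA9 bytes_emitted=0
After char 3 ('S'=18): chars_in_quartet=4 acc=0x7EA52 -> emit 07 EA 52, reset; bytes_emitted=3
After char 4 ('B'=1): chars_in_quartet=1 acc=0x1 bytes_emitted=3
After char 5 ('Q'=16): chars_in_quartet=2 acc=0x50 bytes_emitted=3
Padding '==': partial quartet acc=0x50 -> emit 05; bytes_emitted=4

Answer: 07 EA 52 05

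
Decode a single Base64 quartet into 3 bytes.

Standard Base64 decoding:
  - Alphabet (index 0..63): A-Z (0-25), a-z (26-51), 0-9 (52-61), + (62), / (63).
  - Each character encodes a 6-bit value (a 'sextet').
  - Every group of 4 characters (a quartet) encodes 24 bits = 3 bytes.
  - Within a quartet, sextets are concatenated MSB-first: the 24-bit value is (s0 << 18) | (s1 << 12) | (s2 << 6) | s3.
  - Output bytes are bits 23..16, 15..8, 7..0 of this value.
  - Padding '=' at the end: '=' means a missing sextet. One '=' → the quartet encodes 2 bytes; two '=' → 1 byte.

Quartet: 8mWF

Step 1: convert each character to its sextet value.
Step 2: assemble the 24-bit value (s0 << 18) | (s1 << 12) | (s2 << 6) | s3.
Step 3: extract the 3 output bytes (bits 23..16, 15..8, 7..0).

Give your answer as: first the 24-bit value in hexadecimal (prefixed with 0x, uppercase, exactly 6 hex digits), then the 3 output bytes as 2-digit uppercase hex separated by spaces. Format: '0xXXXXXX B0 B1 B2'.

Sextets: 8=60, m=38, W=22, F=5
24-bit: (60<<18) | (38<<12) | (22<<6) | 5
      = 0xF00000 | 0x026000 | 0x000580 | 0x000005
      = 0xF26585
Bytes: (v>>16)&0xFF=F2, (v>>8)&0xFF=65, v&0xFF=85

Answer: 0xF26585 F2 65 85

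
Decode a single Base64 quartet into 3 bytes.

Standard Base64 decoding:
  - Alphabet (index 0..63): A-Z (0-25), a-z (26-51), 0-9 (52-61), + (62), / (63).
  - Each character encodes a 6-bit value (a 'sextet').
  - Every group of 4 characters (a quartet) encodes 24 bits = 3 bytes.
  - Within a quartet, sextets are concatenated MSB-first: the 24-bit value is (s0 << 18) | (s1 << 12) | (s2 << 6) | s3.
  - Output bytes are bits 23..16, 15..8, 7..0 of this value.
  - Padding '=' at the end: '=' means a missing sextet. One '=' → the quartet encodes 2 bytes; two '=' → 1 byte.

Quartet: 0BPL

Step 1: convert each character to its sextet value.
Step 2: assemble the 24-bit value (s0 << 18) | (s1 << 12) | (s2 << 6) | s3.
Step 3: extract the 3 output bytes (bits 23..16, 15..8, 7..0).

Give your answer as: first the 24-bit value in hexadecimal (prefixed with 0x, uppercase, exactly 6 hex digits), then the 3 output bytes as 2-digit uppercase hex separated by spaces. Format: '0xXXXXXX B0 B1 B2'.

Answer: 0xD013CB D0 13 CB

Derivation:
Sextets: 0=52, B=1, P=15, L=11
24-bit: (52<<18) | (1<<12) | (15<<6) | 11
      = 0xD00000 | 0x001000 | 0x0003C0 | 0x00000B
      = 0xD013CB
Bytes: (v>>16)&0xFF=D0, (v>>8)&0xFF=13, v&0xFF=CB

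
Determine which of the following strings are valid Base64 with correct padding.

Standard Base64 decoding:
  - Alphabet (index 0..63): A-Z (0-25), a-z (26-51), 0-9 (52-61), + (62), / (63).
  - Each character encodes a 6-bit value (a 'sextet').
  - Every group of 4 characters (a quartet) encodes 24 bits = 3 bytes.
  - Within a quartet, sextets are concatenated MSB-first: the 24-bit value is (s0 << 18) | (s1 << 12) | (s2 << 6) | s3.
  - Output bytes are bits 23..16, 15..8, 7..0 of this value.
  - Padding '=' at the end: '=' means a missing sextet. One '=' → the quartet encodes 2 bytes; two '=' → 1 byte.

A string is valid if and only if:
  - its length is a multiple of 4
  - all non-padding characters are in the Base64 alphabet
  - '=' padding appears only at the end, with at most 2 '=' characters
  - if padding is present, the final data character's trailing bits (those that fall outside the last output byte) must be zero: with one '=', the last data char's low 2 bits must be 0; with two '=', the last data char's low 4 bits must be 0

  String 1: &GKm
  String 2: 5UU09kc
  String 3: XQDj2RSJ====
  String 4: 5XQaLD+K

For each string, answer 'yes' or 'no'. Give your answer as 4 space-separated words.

Answer: no no no yes

Derivation:
String 1: '&GKm' → invalid (bad char(s): ['&'])
String 2: '5UU09kc' → invalid (len=7 not mult of 4)
String 3: 'XQDj2RSJ====' → invalid (4 pad chars (max 2))
String 4: '5XQaLD+K' → valid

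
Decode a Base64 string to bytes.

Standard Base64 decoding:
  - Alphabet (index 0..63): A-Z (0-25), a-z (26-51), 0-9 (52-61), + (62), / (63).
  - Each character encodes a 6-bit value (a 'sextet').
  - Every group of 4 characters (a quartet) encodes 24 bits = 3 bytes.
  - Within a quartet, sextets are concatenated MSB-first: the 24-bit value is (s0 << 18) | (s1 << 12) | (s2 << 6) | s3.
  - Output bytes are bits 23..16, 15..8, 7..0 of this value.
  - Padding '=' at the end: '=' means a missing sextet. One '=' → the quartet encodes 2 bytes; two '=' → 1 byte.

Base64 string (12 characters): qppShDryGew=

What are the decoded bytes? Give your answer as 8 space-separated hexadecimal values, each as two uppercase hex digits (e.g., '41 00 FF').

After char 0 ('q'=42): chars_in_quartet=1 acc=0x2A bytes_emitted=0
After char 1 ('p'=41): chars_in_quartet=2 acc=0xAA9 bytes_emitted=0
After char 2 ('p'=41): chars_in_quartet=3 acc=0x2AA69 bytes_emitted=0
After char 3 ('S'=18): chars_in_quartet=4 acc=0xAA9A52 -> emit AA 9A 52, reset; bytes_emitted=3
After char 4 ('h'=33): chars_in_quartet=1 acc=0x21 bytes_emitted=3
After char 5 ('D'=3): chars_in_quartet=2 acc=0x843 bytes_emitted=3
After char 6 ('r'=43): chars_in_quartet=3 acc=0x210EB bytes_emitted=3
After char 7 ('y'=50): chars_in_quartet=4 acc=0x843AF2 -> emit 84 3A F2, reset; bytes_emitted=6
After char 8 ('G'=6): chars_in_quartet=1 acc=0x6 bytes_emitted=6
After char 9 ('e'=30): chars_in_quartet=2 acc=0x19E bytes_emitted=6
After char 10 ('w'=48): chars_in_quartet=3 acc=0x67B0 bytes_emitted=6
Padding '=': partial quartet acc=0x67B0 -> emit 19 EC; bytes_emitted=8

Answer: AA 9A 52 84 3A F2 19 EC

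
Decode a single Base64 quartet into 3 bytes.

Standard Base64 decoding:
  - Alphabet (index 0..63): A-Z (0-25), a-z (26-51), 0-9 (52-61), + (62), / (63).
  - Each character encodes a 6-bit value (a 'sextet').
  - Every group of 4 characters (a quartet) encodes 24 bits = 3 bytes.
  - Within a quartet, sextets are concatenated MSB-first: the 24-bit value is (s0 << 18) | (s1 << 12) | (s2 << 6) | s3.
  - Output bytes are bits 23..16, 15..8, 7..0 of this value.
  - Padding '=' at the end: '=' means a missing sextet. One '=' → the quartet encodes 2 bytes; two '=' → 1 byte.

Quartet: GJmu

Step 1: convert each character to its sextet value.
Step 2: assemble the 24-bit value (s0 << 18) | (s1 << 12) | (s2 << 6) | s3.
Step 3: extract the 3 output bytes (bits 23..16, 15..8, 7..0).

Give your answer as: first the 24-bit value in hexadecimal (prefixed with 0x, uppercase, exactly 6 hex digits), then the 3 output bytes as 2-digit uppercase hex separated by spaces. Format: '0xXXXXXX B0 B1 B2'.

Answer: 0x1899AE 18 99 AE

Derivation:
Sextets: G=6, J=9, m=38, u=46
24-bit: (6<<18) | (9<<12) | (38<<6) | 46
      = 0x180000 | 0x009000 | 0x000980 | 0x00002E
      = 0x1899AE
Bytes: (v>>16)&0xFF=18, (v>>8)&0xFF=99, v&0xFF=AE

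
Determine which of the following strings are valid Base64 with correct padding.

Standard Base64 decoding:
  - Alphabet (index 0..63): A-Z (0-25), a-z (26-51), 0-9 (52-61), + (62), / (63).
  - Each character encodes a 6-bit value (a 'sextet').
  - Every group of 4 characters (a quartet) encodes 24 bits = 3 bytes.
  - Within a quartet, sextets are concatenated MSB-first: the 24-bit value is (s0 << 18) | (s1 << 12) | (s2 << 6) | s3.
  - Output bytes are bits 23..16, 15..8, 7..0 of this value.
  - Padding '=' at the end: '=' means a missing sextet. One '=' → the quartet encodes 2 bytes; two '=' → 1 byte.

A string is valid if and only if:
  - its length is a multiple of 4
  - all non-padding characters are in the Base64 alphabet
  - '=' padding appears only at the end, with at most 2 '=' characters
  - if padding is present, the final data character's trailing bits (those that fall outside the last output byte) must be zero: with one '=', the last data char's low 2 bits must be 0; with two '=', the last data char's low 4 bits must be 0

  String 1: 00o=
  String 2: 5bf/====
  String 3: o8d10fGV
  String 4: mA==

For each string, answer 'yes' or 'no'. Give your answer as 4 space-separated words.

Answer: yes no yes yes

Derivation:
String 1: '00o=' → valid
String 2: '5bf/====' → invalid (4 pad chars (max 2))
String 3: 'o8d10fGV' → valid
String 4: 'mA==' → valid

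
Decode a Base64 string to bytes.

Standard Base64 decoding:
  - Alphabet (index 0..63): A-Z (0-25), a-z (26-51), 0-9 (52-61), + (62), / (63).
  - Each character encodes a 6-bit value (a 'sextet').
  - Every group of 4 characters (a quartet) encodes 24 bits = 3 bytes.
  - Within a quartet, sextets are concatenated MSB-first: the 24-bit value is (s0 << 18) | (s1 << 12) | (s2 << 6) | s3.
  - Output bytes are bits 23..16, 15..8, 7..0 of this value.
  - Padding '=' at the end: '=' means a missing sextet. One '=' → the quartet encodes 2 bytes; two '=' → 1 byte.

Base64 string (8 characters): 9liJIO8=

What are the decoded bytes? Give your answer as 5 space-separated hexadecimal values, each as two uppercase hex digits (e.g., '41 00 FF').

Answer: F6 58 89 20 EF

Derivation:
After char 0 ('9'=61): chars_in_quartet=1 acc=0x3D bytes_emitted=0
After char 1 ('l'=37): chars_in_quartet=2 acc=0xF65 bytes_emitted=0
After char 2 ('i'=34): chars_in_quartet=3 acc=0x3D962 bytes_emitted=0
After char 3 ('J'=9): chars_in_quartet=4 acc=0xF65889 -> emit F6 58 89, reset; bytes_emitted=3
After char 4 ('I'=8): chars_in_quartet=1 acc=0x8 bytes_emitted=3
After char 5 ('O'=14): chars_in_quartet=2 acc=0x20E bytes_emitted=3
After char 6 ('8'=60): chars_in_quartet=3 acc=0x83BC bytes_emitted=3
Padding '=': partial quartet acc=0x83BC -> emit 20 EF; bytes_emitted=5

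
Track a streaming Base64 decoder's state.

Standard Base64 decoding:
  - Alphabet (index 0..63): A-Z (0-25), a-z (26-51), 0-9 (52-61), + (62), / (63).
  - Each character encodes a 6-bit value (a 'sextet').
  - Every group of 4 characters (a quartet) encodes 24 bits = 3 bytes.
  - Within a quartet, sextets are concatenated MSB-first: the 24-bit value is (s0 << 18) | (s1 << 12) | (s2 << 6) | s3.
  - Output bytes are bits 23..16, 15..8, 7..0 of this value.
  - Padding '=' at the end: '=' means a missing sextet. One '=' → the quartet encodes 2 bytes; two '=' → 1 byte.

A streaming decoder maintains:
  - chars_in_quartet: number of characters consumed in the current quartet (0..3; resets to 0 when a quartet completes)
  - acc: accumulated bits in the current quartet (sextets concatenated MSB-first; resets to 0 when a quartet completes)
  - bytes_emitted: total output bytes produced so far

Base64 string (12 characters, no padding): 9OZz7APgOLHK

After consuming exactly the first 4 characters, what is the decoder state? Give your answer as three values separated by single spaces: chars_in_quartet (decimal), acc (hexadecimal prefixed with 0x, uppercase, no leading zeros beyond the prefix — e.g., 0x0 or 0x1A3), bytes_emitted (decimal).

Answer: 0 0x0 3

Derivation:
After char 0 ('9'=61): chars_in_quartet=1 acc=0x3D bytes_emitted=0
After char 1 ('O'=14): chars_in_quartet=2 acc=0xF4E bytes_emitted=0
After char 2 ('Z'=25): chars_in_quartet=3 acc=0x3D399 bytes_emitted=0
After char 3 ('z'=51): chars_in_quartet=4 acc=0xF4E673 -> emit F4 E6 73, reset; bytes_emitted=3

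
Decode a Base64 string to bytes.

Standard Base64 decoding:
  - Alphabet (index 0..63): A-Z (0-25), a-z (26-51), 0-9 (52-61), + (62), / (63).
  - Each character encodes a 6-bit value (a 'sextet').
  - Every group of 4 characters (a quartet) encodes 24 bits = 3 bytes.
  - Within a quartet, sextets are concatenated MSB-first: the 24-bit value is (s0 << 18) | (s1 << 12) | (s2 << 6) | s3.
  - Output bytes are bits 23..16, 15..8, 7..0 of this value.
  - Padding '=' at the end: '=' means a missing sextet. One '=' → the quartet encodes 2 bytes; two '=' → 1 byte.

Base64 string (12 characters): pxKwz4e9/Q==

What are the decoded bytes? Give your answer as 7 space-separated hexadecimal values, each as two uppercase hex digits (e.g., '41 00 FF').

Answer: A7 12 B0 CF 87 BD FD

Derivation:
After char 0 ('p'=41): chars_in_quartet=1 acc=0x29 bytes_emitted=0
After char 1 ('x'=49): chars_in_quartet=2 acc=0xA71 bytes_emitted=0
After char 2 ('K'=10): chars_in_quartet=3 acc=0x29C4A bytes_emitted=0
After char 3 ('w'=48): chars_in_quartet=4 acc=0xA712B0 -> emit A7 12 B0, reset; bytes_emitted=3
After char 4 ('z'=51): chars_in_quartet=1 acc=0x33 bytes_emitted=3
After char 5 ('4'=56): chars_in_quartet=2 acc=0xCF8 bytes_emitted=3
After char 6 ('e'=30): chars_in_quartet=3 acc=0x33E1E bytes_emitted=3
After char 7 ('9'=61): chars_in_quartet=4 acc=0xCF87BD -> emit CF 87 BD, reset; bytes_emitted=6
After char 8 ('/'=63): chars_in_quartet=1 acc=0x3F bytes_emitted=6
After char 9 ('Q'=16): chars_in_quartet=2 acc=0xFD0 bytes_emitted=6
Padding '==': partial quartet acc=0xFD0 -> emit FD; bytes_emitted=7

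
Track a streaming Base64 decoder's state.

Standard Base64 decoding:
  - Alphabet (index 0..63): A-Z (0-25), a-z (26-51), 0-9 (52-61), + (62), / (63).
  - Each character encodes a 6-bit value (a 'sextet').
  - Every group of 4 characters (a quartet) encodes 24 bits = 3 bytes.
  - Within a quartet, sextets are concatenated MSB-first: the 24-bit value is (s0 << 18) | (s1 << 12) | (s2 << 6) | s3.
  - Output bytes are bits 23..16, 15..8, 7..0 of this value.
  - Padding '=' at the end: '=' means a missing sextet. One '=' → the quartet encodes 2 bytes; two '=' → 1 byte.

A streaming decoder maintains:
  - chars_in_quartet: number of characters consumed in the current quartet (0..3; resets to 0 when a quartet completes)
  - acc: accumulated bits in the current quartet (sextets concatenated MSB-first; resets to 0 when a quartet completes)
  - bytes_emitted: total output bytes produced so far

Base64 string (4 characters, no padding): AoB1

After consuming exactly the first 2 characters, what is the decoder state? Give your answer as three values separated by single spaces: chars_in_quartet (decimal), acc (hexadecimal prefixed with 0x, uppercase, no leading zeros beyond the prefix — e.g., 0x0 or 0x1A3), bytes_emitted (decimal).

After char 0 ('A'=0): chars_in_quartet=1 acc=0x0 bytes_emitted=0
After char 1 ('o'=40): chars_in_quartet=2 acc=0x28 bytes_emitted=0

Answer: 2 0x28 0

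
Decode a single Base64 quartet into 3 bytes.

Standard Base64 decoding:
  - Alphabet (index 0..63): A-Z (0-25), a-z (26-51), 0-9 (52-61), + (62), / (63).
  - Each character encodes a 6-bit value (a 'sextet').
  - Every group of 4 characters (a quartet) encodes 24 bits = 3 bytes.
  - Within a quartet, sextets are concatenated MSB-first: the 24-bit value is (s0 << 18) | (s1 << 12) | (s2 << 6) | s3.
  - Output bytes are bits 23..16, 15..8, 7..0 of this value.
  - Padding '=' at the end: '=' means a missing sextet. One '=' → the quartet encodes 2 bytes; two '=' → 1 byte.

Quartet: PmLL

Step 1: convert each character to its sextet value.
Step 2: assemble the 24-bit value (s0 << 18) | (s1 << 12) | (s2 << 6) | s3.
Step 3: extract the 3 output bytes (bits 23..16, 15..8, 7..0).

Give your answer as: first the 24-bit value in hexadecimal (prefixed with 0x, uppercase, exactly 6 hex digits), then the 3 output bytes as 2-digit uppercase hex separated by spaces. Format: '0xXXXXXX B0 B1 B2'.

Answer: 0x3E62CB 3E 62 CB

Derivation:
Sextets: P=15, m=38, L=11, L=11
24-bit: (15<<18) | (38<<12) | (11<<6) | 11
      = 0x3C0000 | 0x026000 | 0x0002C0 | 0x00000B
      = 0x3E62CB
Bytes: (v>>16)&0xFF=3E, (v>>8)&0xFF=62, v&0xFF=CB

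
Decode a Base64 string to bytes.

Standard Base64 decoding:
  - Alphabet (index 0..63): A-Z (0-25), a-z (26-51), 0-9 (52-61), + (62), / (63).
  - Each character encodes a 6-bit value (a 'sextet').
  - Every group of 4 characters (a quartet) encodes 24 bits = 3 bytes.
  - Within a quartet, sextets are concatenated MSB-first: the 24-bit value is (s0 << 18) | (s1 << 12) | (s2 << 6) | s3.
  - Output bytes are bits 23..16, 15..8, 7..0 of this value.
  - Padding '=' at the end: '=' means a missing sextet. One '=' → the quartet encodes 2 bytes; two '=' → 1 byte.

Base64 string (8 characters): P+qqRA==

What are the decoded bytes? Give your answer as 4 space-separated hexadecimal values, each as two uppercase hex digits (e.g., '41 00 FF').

Answer: 3F EA AA 44

Derivation:
After char 0 ('P'=15): chars_in_quartet=1 acc=0xF bytes_emitted=0
After char 1 ('+'=62): chars_in_quartet=2 acc=0x3FE bytes_emitted=0
After char 2 ('q'=42): chars_in_quartet=3 acc=0xFFAA bytes_emitted=0
After char 3 ('q'=42): chars_in_quartet=4 acc=0x3FEAAA -> emit 3F EA AA, reset; bytes_emitted=3
After char 4 ('R'=17): chars_in_quartet=1 acc=0x11 bytes_emitted=3
After char 5 ('A'=0): chars_in_quartet=2 acc=0x440 bytes_emitted=3
Padding '==': partial quartet acc=0x440 -> emit 44; bytes_emitted=4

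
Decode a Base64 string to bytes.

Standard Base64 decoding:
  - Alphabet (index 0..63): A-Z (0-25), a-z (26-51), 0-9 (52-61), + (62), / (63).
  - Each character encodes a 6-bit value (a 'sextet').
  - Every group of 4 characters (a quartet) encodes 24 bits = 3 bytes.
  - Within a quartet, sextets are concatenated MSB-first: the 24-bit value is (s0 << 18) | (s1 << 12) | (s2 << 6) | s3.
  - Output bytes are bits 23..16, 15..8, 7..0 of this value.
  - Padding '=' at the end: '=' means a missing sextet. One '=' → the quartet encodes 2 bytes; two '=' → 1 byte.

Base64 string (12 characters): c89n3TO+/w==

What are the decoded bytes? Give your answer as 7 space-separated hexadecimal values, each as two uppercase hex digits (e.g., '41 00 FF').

After char 0 ('c'=28): chars_in_quartet=1 acc=0x1C bytes_emitted=0
After char 1 ('8'=60): chars_in_quartet=2 acc=0x73C bytes_emitted=0
After char 2 ('9'=61): chars_in_quartet=3 acc=0x1CF3D bytes_emitted=0
After char 3 ('n'=39): chars_in_quartet=4 acc=0x73CF67 -> emit 73 CF 67, reset; bytes_emitted=3
After char 4 ('3'=55): chars_in_quartet=1 acc=0x37 bytes_emitted=3
After char 5 ('T'=19): chars_in_quartet=2 acc=0xDD3 bytes_emitted=3
After char 6 ('O'=14): chars_in_quartet=3 acc=0x374CE bytes_emitted=3
After char 7 ('+'=62): chars_in_quartet=4 acc=0xDD33BE -> emit DD 33 BE, reset; bytes_emitted=6
After char 8 ('/'=63): chars_in_quartet=1 acc=0x3F bytes_emitted=6
After char 9 ('w'=48): chars_in_quartet=2 acc=0xFF0 bytes_emitted=6
Padding '==': partial quartet acc=0xFF0 -> emit FF; bytes_emitted=7

Answer: 73 CF 67 DD 33 BE FF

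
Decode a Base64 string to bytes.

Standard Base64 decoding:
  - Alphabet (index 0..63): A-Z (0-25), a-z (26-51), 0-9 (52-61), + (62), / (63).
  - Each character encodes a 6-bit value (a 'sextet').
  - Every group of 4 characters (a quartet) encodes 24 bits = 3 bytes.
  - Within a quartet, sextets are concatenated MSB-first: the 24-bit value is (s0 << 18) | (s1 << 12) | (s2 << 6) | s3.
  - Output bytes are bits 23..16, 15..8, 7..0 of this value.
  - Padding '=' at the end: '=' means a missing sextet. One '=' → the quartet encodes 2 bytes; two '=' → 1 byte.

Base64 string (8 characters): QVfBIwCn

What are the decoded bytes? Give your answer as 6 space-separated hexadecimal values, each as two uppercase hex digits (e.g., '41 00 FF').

After char 0 ('Q'=16): chars_in_quartet=1 acc=0x10 bytes_emitted=0
After char 1 ('V'=21): chars_in_quartet=2 acc=0x415 bytes_emitted=0
After char 2 ('f'=31): chars_in_quartet=3 acc=0x1055F bytes_emitted=0
After char 3 ('B'=1): chars_in_quartet=4 acc=0x4157C1 -> emit 41 57 C1, reset; bytes_emitted=3
After char 4 ('I'=8): chars_in_quartet=1 acc=0x8 bytes_emitted=3
After char 5 ('w'=48): chars_in_quartet=2 acc=0x230 bytes_emitted=3
After char 6 ('C'=2): chars_in_quartet=3 acc=0x8C02 bytes_emitted=3
After char 7 ('n'=39): chars_in_quartet=4 acc=0x2300A7 -> emit 23 00 A7, reset; bytes_emitted=6

Answer: 41 57 C1 23 00 A7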